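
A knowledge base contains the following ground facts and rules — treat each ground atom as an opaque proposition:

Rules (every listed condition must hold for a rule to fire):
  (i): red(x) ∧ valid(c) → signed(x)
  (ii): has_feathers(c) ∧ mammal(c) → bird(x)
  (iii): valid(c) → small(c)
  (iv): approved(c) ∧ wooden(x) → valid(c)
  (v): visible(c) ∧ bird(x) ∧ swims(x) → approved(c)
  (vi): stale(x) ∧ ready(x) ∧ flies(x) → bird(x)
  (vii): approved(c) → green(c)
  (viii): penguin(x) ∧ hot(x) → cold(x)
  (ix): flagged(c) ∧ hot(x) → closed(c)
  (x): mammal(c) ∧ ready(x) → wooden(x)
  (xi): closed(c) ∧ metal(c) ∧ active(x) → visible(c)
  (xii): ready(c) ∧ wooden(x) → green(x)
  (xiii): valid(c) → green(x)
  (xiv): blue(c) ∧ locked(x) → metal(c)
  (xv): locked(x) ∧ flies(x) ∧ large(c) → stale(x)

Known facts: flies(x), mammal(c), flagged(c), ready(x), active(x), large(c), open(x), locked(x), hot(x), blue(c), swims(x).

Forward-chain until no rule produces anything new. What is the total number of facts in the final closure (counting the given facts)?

22

[1] (ix) [flagged(c) ∧ hot(x) → closed(c)]; (x) [mammal(c) ∧ ready(x) → wooden(x)]; (xiv) [blue(c) ∧ locked(x) → metal(c)]; (xv) [locked(x) ∧ flies(x) ∧ large(c) → stale(x)]. ⇒ new: closed(c), wooden(x), metal(c), stale(x).
[2] (vi) [stale(x) ∧ ready(x) ∧ flies(x) → bird(x)]; (xi) [closed(c) ∧ metal(c) ∧ active(x) → visible(c)]. ⇒ new: bird(x), visible(c).
[3] (v) [visible(c) ∧ bird(x) ∧ swims(x) → approved(c)]. ⇒ new: approved(c).
[4] (iv) [approved(c) ∧ wooden(x) → valid(c)]; (vii) [approved(c) → green(c)]. ⇒ new: valid(c), green(c).
[5] (iii) [valid(c) → small(c)]; (xiii) [valid(c) → green(x)]. ⇒ new: small(c), green(x).
Closure: {active(x), approved(c), bird(x), blue(c), closed(c), flagged(c), flies(x), green(c), green(x), hot(x), large(c), locked(x), mammal(c), metal(c), open(x), ready(x), small(c), stale(x), swims(x), valid(c), visible(c), wooden(x)} — 22 facts.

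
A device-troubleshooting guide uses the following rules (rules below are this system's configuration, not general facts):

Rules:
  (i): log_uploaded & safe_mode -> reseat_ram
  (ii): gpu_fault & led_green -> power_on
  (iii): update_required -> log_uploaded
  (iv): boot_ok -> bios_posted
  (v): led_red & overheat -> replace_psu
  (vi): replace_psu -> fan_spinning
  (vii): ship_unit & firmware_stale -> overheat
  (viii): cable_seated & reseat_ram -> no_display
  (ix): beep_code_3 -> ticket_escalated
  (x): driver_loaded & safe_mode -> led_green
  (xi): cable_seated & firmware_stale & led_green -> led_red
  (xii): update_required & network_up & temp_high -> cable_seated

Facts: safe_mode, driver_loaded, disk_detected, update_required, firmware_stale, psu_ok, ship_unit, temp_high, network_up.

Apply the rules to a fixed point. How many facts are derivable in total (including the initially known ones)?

Round 1: (iii) [update_required -> log_uploaded]; (vii) [ship_unit & firmware_stale -> overheat]; (x) [driver_loaded & safe_mode -> led_green]; (xii) [update_required & network_up & temp_high -> cable_seated]. New: log_uploaded, overheat, led_green, cable_seated.
Round 2: (i) [log_uploaded & safe_mode -> reseat_ram]; (xi) [cable_seated & firmware_stale & led_green -> led_red]. New: reseat_ram, led_red.
Round 3: (v) [led_red & overheat -> replace_psu]; (viii) [cable_seated & reseat_ram -> no_display]. New: replace_psu, no_display.
Round 4: (vi) [replace_psu -> fan_spinning]. New: fan_spinning.
Closure: {cable_seated, disk_detected, driver_loaded, fan_spinning, firmware_stale, led_green, led_red, log_uploaded, network_up, no_display, overheat, psu_ok, replace_psu, reseat_ram, safe_mode, ship_unit, temp_high, update_required} — 18 facts.

18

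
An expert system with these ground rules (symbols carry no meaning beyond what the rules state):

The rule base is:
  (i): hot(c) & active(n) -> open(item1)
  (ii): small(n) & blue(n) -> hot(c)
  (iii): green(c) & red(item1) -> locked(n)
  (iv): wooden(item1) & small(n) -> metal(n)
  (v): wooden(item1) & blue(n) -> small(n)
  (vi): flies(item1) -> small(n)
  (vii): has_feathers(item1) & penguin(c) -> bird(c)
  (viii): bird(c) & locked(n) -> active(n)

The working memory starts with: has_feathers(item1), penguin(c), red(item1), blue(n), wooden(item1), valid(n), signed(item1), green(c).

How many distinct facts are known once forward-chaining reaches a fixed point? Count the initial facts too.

Round 1: (iii) [green(c) & red(item1) -> locked(n)]; (v) [wooden(item1) & blue(n) -> small(n)]; (vii) [has_feathers(item1) & penguin(c) -> bird(c)]. New: locked(n), small(n), bird(c).
Round 2: (ii) [small(n) & blue(n) -> hot(c)]; (iv) [wooden(item1) & small(n) -> metal(n)]; (viii) [bird(c) & locked(n) -> active(n)]. New: hot(c), metal(n), active(n).
Round 3: (i) [hot(c) & active(n) -> open(item1)]. New: open(item1).
Closure: {active(n), bird(c), blue(n), green(c), has_feathers(item1), hot(c), locked(n), metal(n), open(item1), penguin(c), red(item1), signed(item1), small(n), valid(n), wooden(item1)} — 15 facts.

15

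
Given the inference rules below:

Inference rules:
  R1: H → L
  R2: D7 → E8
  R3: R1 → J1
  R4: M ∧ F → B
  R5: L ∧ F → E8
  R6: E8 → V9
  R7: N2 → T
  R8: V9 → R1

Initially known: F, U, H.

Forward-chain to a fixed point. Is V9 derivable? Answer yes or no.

yes

Round 1 fires R1, giving L.
Round 2 fires R5, giving E8.
Round 3 fires R6, giving V9.
Round 4 fires R8, giving R1.
Round 5 fires R3, giving J1.
V9 appears in round 3, so it is derivable.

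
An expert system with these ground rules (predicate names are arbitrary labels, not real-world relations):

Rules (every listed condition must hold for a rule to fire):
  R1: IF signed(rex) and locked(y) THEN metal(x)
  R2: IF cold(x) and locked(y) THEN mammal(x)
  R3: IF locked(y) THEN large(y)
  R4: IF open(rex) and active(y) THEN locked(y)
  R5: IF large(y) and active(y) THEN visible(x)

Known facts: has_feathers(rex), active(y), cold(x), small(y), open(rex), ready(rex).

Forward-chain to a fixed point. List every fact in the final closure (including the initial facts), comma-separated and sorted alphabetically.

active(y), cold(x), has_feathers(rex), large(y), locked(y), mammal(x), open(rex), ready(rex), small(y), visible(x)

Round 1 fires R4, giving locked(y).
Round 2 fires R2, R3, giving mammal(x), large(y).
Round 3 fires R5, giving visible(x).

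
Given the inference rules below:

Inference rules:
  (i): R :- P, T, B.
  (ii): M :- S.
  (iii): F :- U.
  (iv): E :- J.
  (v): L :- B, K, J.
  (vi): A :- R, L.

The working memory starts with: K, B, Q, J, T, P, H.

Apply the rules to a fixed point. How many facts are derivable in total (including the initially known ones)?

Round 1 — (i), (iv), (v), derive R, E, L.
Round 2 — (vi), derive A.
Closure: {A, B, E, H, J, K, L, P, Q, R, T} — 11 facts.

11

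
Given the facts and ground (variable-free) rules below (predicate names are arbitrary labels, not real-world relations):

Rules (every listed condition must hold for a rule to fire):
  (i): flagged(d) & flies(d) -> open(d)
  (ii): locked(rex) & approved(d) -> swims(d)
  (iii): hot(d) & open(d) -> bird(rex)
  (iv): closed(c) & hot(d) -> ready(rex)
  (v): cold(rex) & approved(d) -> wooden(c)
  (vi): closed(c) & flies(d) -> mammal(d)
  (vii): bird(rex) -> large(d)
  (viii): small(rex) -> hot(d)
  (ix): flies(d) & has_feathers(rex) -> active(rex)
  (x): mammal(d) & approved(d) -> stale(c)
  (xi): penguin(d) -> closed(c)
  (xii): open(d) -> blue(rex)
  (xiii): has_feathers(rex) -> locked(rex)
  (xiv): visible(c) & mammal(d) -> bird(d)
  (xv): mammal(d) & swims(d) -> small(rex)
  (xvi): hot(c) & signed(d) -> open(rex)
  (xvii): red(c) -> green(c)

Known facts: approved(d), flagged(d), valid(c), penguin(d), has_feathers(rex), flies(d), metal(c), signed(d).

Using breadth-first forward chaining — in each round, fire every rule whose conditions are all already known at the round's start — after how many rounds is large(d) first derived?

6

Round 1: (i) [flagged(d) & flies(d) -> open(d)]; (ix) [flies(d) & has_feathers(rex) -> active(rex)]; (xi) [penguin(d) -> closed(c)]; (xiii) [has_feathers(rex) -> locked(rex)]. Adds open(d), active(rex), closed(c), locked(rex).
Round 2: (ii) [locked(rex) & approved(d) -> swims(d)]; (vi) [closed(c) & flies(d) -> mammal(d)]; (xii) [open(d) -> blue(rex)]. Adds swims(d), mammal(d), blue(rex).
Round 3: (x) [mammal(d) & approved(d) -> stale(c)]; (xv) [mammal(d) & swims(d) -> small(rex)]. Adds stale(c), small(rex).
Round 4: (viii) [small(rex) -> hot(d)]. Adds hot(d).
Round 5: (iii) [hot(d) & open(d) -> bird(rex)]; (iv) [closed(c) & hot(d) -> ready(rex)]. Adds bird(rex), ready(rex).
Round 6: (vii) [bird(rex) -> large(d)]. Adds large(d).
large(d) first appears in round 6.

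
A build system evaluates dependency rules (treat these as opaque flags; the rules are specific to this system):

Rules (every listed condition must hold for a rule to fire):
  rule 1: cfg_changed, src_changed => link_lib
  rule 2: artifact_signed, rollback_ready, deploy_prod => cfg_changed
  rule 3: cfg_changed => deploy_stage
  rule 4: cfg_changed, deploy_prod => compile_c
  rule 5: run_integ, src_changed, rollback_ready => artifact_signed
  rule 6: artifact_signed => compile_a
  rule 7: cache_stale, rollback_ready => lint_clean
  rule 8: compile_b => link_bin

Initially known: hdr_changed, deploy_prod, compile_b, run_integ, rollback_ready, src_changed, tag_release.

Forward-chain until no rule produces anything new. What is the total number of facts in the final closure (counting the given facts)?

14

Round 1 fires rule 5, rule 8, giving artifact_signed, link_bin.
Round 2 fires rule 2, rule 6, giving cfg_changed, compile_a.
Round 3 fires rule 1, rule 3, rule 4, giving link_lib, deploy_stage, compile_c.
Closure: {artifact_signed, cfg_changed, compile_a, compile_b, compile_c, deploy_prod, deploy_stage, hdr_changed, link_bin, link_lib, rollback_ready, run_integ, src_changed, tag_release} — 14 facts.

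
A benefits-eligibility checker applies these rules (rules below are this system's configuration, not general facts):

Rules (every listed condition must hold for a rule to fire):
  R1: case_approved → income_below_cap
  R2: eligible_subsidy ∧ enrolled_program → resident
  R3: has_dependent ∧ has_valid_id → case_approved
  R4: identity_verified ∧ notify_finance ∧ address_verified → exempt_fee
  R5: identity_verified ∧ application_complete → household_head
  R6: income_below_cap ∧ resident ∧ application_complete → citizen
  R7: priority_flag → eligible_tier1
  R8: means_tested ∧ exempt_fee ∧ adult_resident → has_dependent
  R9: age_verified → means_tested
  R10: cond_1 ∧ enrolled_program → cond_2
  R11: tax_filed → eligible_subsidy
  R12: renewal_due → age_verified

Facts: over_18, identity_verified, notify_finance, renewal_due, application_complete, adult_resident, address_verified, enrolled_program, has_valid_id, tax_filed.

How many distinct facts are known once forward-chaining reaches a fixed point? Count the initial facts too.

Round 1: R4 [identity_verified ∧ notify_finance ∧ address_verified → exempt_fee]; R5 [identity_verified ∧ application_complete → household_head]; R11 [tax_filed → eligible_subsidy]; R12 [renewal_due → age_verified]. Adds exempt_fee, household_head, eligible_subsidy, age_verified.
Round 2: R2 [eligible_subsidy ∧ enrolled_program → resident]; R9 [age_verified → means_tested]. Adds resident, means_tested.
Round 3: R8 [means_tested ∧ exempt_fee ∧ adult_resident → has_dependent]. Adds has_dependent.
Round 4: R3 [has_dependent ∧ has_valid_id → case_approved]. Adds case_approved.
Round 5: R1 [case_approved → income_below_cap]. Adds income_below_cap.
Round 6: R6 [income_below_cap ∧ resident ∧ application_complete → citizen]. Adds citizen.
Closure: {address_verified, adult_resident, age_verified, application_complete, case_approved, citizen, eligible_subsidy, enrolled_program, exempt_fee, has_dependent, has_valid_id, household_head, identity_verified, income_below_cap, means_tested, notify_finance, over_18, renewal_due, resident, tax_filed} — 20 facts.

20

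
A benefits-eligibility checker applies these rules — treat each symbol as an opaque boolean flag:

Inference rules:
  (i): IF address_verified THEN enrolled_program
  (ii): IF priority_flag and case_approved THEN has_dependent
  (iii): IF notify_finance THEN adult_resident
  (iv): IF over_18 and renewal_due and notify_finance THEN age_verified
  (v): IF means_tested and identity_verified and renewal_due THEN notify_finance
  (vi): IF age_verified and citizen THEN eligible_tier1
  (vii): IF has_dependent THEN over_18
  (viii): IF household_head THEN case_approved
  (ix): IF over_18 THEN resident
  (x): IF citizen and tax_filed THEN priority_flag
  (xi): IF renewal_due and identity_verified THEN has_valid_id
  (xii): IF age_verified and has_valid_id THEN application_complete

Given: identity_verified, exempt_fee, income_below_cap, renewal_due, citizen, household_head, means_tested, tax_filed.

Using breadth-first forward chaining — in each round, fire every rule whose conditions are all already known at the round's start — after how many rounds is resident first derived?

Round 1: (v) [IF means_tested and identity_verified and renewal_due THEN notify_finance]; (viii) [IF household_head THEN case_approved]; (x) [IF citizen and tax_filed THEN priority_flag]; (xi) [IF renewal_due and identity_verified THEN has_valid_id]. New: notify_finance, case_approved, priority_flag, has_valid_id.
Round 2: (ii) [IF priority_flag and case_approved THEN has_dependent]; (iii) [IF notify_finance THEN adult_resident]. New: has_dependent, adult_resident.
Round 3: (vii) [IF has_dependent THEN over_18]. New: over_18.
Round 4: (iv) [IF over_18 and renewal_due and notify_finance THEN age_verified]; (ix) [IF over_18 THEN resident]. New: age_verified, resident.
resident first appears in round 4.

4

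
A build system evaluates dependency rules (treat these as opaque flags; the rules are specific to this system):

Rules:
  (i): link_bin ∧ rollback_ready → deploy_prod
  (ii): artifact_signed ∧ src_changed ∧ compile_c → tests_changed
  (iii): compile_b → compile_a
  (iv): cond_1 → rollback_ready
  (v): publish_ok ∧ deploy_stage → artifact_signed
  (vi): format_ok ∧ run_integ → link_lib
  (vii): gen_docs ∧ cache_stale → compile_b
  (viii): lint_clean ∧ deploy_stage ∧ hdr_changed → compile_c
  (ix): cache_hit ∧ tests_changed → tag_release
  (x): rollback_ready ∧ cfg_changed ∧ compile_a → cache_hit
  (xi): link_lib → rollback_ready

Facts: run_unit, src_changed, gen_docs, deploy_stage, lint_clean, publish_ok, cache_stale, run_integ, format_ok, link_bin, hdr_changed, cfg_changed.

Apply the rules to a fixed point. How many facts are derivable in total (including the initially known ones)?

Round 1: (v) [publish_ok ∧ deploy_stage → artifact_signed]; (vi) [format_ok ∧ run_integ → link_lib]; (vii) [gen_docs ∧ cache_stale → compile_b]; (viii) [lint_clean ∧ deploy_stage ∧ hdr_changed → compile_c]. New: artifact_signed, link_lib, compile_b, compile_c.
Round 2: (ii) [artifact_signed ∧ src_changed ∧ compile_c → tests_changed]; (iii) [compile_b → compile_a]; (xi) [link_lib → rollback_ready]. New: tests_changed, compile_a, rollback_ready.
Round 3: (i) [link_bin ∧ rollback_ready → deploy_prod]; (x) [rollback_ready ∧ cfg_changed ∧ compile_a → cache_hit]. New: deploy_prod, cache_hit.
Round 4: (ix) [cache_hit ∧ tests_changed → tag_release]. New: tag_release.
Closure: {artifact_signed, cache_hit, cache_stale, cfg_changed, compile_a, compile_b, compile_c, deploy_prod, deploy_stage, format_ok, gen_docs, hdr_changed, link_bin, link_lib, lint_clean, publish_ok, rollback_ready, run_integ, run_unit, src_changed, tag_release, tests_changed} — 22 facts.

22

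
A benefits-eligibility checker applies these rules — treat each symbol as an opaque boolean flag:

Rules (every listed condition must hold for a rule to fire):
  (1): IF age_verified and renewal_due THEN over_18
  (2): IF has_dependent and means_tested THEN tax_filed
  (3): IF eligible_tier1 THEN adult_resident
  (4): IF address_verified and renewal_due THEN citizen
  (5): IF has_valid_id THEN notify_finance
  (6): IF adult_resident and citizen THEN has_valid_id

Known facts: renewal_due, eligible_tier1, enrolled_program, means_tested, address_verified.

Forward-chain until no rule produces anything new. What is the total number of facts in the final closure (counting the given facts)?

Round 1 — (3), (4), derive adult_resident, citizen.
Round 2 — (6), derive has_valid_id.
Round 3 — (5), derive notify_finance.
Closure: {address_verified, adult_resident, citizen, eligible_tier1, enrolled_program, has_valid_id, means_tested, notify_finance, renewal_due} — 9 facts.

9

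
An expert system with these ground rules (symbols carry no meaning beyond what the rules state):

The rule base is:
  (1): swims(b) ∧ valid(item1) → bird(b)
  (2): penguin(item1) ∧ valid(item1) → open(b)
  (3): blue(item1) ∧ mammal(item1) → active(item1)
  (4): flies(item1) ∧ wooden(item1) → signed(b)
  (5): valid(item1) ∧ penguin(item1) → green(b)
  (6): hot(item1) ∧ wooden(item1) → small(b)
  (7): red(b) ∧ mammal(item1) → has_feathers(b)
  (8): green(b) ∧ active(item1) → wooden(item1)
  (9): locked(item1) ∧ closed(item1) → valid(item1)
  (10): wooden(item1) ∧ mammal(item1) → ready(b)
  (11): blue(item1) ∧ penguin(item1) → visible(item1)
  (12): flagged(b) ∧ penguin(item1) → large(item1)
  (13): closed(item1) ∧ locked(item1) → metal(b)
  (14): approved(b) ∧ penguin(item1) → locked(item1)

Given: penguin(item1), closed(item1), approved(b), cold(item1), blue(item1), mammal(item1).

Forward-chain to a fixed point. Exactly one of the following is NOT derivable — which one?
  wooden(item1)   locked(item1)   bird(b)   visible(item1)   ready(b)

bird(b)

[1] (3) [blue(item1) ∧ mammal(item1) → active(item1)]; (11) [blue(item1) ∧ penguin(item1) → visible(item1)]; (14) [approved(b) ∧ penguin(item1) → locked(item1)]. ⇒ new: active(item1), visible(item1), locked(item1).
[2] (9) [locked(item1) ∧ closed(item1) → valid(item1)]; (13) [closed(item1) ∧ locked(item1) → metal(b)]. ⇒ new: valid(item1), metal(b).
[3] (2) [penguin(item1) ∧ valid(item1) → open(b)]; (5) [valid(item1) ∧ penguin(item1) → green(b)]. ⇒ new: open(b), green(b).
[4] (8) [green(b) ∧ active(item1) → wooden(item1)]. ⇒ new: wooden(item1).
[5] (10) [wooden(item1) ∧ mammal(item1) → ready(b)]. ⇒ new: ready(b).
Derived: wooden(item1) (round 4), visible(item1) (round 1), locked(item1) (round 1), ready(b) (round 5). bird(b) never appears in any round.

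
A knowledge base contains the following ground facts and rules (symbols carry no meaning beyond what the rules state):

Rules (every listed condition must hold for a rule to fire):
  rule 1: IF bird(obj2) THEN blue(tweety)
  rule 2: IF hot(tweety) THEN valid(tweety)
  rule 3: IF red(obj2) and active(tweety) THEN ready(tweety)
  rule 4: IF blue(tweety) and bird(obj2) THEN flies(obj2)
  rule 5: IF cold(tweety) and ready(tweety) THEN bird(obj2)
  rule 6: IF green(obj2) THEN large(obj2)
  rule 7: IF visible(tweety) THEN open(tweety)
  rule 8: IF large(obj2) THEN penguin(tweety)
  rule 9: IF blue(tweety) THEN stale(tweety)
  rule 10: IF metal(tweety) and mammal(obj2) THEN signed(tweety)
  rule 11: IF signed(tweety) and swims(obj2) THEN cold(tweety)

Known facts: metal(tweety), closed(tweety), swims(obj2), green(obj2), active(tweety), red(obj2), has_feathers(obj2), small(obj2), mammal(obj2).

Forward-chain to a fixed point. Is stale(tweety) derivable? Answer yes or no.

Round 1: rule 3 [IF red(obj2) and active(tweety) THEN ready(tweety)]; rule 6 [IF green(obj2) THEN large(obj2)]; rule 10 [IF metal(tweety) and mammal(obj2) THEN signed(tweety)]. New: ready(tweety), large(obj2), signed(tweety).
Round 2: rule 8 [IF large(obj2) THEN penguin(tweety)]; rule 11 [IF signed(tweety) and swims(obj2) THEN cold(tweety)]. New: penguin(tweety), cold(tweety).
Round 3: rule 5 [IF cold(tweety) and ready(tweety) THEN bird(obj2)]. New: bird(obj2).
Round 4: rule 1 [IF bird(obj2) THEN blue(tweety)]. New: blue(tweety).
Round 5: rule 4 [IF blue(tweety) and bird(obj2) THEN flies(obj2)]; rule 9 [IF blue(tweety) THEN stale(tweety)]. New: flies(obj2), stale(tweety).
stale(tweety) appears in round 5, so it is derivable.

yes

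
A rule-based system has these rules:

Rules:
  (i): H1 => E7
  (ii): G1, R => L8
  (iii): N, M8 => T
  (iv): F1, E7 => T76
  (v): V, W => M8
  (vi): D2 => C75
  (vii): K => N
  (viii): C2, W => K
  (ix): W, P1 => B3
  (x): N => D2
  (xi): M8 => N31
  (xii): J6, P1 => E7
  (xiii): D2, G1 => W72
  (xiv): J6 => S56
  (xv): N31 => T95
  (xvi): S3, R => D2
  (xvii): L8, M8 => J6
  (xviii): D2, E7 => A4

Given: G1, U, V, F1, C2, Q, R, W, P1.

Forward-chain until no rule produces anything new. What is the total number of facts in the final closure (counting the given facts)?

Round 1: (ii) [G1, R => L8]; (v) [V, W => M8]; (viii) [C2, W => K]; (ix) [W, P1 => B3]. Adds L8, M8, K, B3.
Round 2: (vii) [K => N]; (xi) [M8 => N31]; (xvii) [L8, M8 => J6]. Adds N, N31, J6.
Round 3: (iii) [N, M8 => T]; (x) [N => D2]; (xii) [J6, P1 => E7]; (xiv) [J6 => S56]; (xv) [N31 => T95]. Adds T, D2, E7, S56, T95.
Round 4: (iv) [F1, E7 => T76]; (vi) [D2 => C75]; (xiii) [D2, G1 => W72]; (xviii) [D2, E7 => A4]. Adds T76, C75, W72, A4.
Closure: {A4, B3, C2, C75, D2, E7, F1, G1, J6, K, L8, M8, N, N31, P1, Q, R, S56, T, T76, T95, U, V, W, W72} — 25 facts.

25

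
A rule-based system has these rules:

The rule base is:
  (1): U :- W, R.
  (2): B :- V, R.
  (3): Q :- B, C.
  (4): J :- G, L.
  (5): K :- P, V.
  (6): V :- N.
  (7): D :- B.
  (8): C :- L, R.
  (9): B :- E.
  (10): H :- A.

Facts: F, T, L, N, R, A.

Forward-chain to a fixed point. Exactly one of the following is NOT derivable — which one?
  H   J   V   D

J

Round 1: (6) [V :- N.]; (8) [C :- L, R.]; (10) [H :- A.]. New: V, C, H.
Round 2: (2) [B :- V, R.]. New: B.
Round 3: (3) [Q :- B, C.]; (7) [D :- B.]. New: Q, D.
Derived: V (round 1), D (round 3), H (round 1). J never appears in any round.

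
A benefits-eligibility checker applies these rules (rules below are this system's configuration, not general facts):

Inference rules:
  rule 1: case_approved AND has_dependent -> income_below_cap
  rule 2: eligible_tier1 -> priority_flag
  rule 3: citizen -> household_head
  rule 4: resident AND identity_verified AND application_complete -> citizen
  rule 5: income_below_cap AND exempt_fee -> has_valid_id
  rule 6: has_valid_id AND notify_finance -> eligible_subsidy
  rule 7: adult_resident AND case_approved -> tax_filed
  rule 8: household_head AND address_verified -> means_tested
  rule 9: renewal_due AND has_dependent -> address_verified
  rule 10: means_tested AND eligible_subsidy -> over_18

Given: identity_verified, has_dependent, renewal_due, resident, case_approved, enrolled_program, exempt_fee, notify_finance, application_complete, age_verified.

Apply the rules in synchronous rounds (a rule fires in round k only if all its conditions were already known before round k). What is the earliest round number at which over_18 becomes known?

4

Round 1 fires rule 1, rule 4, rule 9, giving income_below_cap, citizen, address_verified.
Round 2 fires rule 3, rule 5, giving household_head, has_valid_id.
Round 3 fires rule 6, rule 8, giving eligible_subsidy, means_tested.
Round 4 fires rule 10, giving over_18.
over_18 first appears in round 4.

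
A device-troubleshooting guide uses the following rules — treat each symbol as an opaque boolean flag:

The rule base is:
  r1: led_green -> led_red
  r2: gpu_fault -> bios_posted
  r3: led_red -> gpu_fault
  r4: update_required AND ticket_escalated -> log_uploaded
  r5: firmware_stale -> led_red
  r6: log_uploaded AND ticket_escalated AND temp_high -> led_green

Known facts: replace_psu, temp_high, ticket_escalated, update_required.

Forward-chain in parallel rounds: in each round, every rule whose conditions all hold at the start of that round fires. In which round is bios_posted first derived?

5

Round 1 — r4, derive log_uploaded.
Round 2 — r6, derive led_green.
Round 3 — r1, derive led_red.
Round 4 — r3, derive gpu_fault.
Round 5 — r2, derive bios_posted.
bios_posted first appears in round 5.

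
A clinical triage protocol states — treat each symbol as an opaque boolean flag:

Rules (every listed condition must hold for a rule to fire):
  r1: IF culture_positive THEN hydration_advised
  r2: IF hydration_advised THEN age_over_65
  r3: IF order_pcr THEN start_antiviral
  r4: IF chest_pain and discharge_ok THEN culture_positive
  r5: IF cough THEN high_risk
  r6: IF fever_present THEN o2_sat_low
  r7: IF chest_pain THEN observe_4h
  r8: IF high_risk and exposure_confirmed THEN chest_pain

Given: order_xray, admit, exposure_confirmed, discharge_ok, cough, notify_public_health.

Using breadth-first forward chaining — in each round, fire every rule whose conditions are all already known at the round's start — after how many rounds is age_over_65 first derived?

Round 1 fires r5, giving high_risk.
Round 2 fires r8, giving chest_pain.
Round 3 fires r4, r7, giving culture_positive, observe_4h.
Round 4 fires r1, giving hydration_advised.
Round 5 fires r2, giving age_over_65.
age_over_65 first appears in round 5.

5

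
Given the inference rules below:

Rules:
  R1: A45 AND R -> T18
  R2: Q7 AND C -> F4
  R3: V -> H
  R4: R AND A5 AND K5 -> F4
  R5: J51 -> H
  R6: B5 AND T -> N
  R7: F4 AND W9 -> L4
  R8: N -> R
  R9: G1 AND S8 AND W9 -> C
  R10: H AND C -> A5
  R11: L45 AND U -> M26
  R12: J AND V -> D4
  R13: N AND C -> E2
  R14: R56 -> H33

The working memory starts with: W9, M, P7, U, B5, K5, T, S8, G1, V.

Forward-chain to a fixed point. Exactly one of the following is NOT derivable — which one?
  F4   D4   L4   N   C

D4

Round 1 — R3, R6, R9, derive H, N, C.
Round 2 — R8, R10, R13, derive R, A5, E2.
Round 3 — R4, derive F4.
Round 4 — R7, derive L4.
Derived: N (round 1), F4 (round 3), C (round 1), L4 (round 4). D4 never appears in any round.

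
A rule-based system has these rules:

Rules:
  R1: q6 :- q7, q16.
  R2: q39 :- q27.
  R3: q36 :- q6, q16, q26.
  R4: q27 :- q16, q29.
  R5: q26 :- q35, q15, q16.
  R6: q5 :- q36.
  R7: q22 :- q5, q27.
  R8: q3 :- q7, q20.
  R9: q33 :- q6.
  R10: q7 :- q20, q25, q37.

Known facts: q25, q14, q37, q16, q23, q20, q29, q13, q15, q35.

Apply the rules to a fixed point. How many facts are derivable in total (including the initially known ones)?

20

Round 1 fires R4, R5, R10, giving q27, q26, q7.
Round 2 fires R1, R2, R8, giving q6, q39, q3.
Round 3 fires R3, R9, giving q36, q33.
Round 4 fires R6, giving q5.
Round 5 fires R7, giving q22.
Closure: {q13, q14, q15, q16, q20, q22, q23, q25, q26, q27, q29, q3, q33, q35, q36, q37, q39, q5, q6, q7} — 20 facts.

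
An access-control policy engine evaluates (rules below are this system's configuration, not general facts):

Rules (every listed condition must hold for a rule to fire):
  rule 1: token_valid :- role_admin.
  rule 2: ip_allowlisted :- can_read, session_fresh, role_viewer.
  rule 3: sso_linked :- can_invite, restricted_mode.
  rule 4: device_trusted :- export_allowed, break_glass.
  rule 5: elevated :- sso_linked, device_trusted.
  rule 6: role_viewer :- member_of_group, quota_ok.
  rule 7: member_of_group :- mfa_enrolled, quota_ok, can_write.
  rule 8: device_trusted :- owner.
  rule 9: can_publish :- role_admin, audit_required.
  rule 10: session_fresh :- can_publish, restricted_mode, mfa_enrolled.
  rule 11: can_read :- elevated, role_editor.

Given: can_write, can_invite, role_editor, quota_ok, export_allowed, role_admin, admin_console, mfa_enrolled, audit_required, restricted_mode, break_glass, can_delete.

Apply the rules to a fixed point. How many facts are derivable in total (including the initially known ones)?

22

[1] rule 1 [token_valid :- role_admin.]; rule 3 [sso_linked :- can_invite, restricted_mode.]; rule 4 [device_trusted :- export_allowed, break_glass.]; rule 7 [member_of_group :- mfa_enrolled, quota_ok, can_write.]; rule 9 [can_publish :- role_admin, audit_required.]. ⇒ new: token_valid, sso_linked, device_trusted, member_of_group, can_publish.
[2] rule 5 [elevated :- sso_linked, device_trusted.]; rule 6 [role_viewer :- member_of_group, quota_ok.]; rule 10 [session_fresh :- can_publish, restricted_mode, mfa_enrolled.]. ⇒ new: elevated, role_viewer, session_fresh.
[3] rule 11 [can_read :- elevated, role_editor.]. ⇒ new: can_read.
[4] rule 2 [ip_allowlisted :- can_read, session_fresh, role_viewer.]. ⇒ new: ip_allowlisted.
Closure: {admin_console, audit_required, break_glass, can_delete, can_invite, can_publish, can_read, can_write, device_trusted, elevated, export_allowed, ip_allowlisted, member_of_group, mfa_enrolled, quota_ok, restricted_mode, role_admin, role_editor, role_viewer, session_fresh, sso_linked, token_valid} — 22 facts.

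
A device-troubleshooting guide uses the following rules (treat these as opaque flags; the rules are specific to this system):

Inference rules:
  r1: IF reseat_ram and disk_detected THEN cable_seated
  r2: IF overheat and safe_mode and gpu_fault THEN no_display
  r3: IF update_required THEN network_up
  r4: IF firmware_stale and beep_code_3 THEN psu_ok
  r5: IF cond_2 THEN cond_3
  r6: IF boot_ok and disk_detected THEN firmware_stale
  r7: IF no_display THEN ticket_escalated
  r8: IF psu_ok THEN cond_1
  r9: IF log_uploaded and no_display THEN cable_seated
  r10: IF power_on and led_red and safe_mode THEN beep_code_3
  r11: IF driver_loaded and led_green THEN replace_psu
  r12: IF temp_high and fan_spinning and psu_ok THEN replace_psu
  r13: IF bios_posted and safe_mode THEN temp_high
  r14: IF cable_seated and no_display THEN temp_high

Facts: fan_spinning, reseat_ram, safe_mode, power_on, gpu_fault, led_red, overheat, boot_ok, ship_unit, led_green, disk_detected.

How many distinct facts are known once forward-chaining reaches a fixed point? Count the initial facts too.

Round 1 fires r1, r2, r6, r10, giving cable_seated, no_display, firmware_stale, beep_code_3.
Round 2 fires r4, r7, r14, giving psu_ok, ticket_escalated, temp_high.
Round 3 fires r8, r12, giving cond_1, replace_psu.
Closure: {beep_code_3, boot_ok, cable_seated, cond_1, disk_detected, fan_spinning, firmware_stale, gpu_fault, led_green, led_red, no_display, overheat, power_on, psu_ok, replace_psu, reseat_ram, safe_mode, ship_unit, temp_high, ticket_escalated} — 20 facts.

20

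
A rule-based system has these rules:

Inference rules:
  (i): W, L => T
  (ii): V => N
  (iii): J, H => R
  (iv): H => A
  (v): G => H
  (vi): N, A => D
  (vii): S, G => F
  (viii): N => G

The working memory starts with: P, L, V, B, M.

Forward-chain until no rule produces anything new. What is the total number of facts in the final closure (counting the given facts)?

10

Round 1 fires (ii), giving N.
Round 2 fires (viii), giving G.
Round 3 fires (v), giving H.
Round 4 fires (iv), giving A.
Round 5 fires (vi), giving D.
Closure: {A, B, D, G, H, L, M, N, P, V} — 10 facts.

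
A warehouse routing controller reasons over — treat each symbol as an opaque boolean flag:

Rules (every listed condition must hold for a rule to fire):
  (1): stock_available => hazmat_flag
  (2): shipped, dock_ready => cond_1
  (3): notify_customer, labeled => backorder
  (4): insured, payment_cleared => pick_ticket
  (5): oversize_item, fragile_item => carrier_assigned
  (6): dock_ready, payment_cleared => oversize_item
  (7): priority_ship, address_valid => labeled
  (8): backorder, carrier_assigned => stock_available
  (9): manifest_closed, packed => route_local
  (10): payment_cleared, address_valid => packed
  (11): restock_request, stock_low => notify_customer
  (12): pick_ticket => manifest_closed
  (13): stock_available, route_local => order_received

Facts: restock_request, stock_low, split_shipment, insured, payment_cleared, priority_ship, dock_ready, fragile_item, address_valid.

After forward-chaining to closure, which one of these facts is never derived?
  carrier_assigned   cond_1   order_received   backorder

cond_1

[1] (4) [insured, payment_cleared => pick_ticket]; (6) [dock_ready, payment_cleared => oversize_item]; (7) [priority_ship, address_valid => labeled]; (10) [payment_cleared, address_valid => packed]; (11) [restock_request, stock_low => notify_customer]. ⇒ new: pick_ticket, oversize_item, labeled, packed, notify_customer.
[2] (3) [notify_customer, labeled => backorder]; (5) [oversize_item, fragile_item => carrier_assigned]; (12) [pick_ticket => manifest_closed]. ⇒ new: backorder, carrier_assigned, manifest_closed.
[3] (8) [backorder, carrier_assigned => stock_available]; (9) [manifest_closed, packed => route_local]. ⇒ new: stock_available, route_local.
[4] (1) [stock_available => hazmat_flag]; (13) [stock_available, route_local => order_received]. ⇒ new: hazmat_flag, order_received.
Derived: order_received (round 4), backorder (round 2), carrier_assigned (round 2). cond_1 never appears in any round.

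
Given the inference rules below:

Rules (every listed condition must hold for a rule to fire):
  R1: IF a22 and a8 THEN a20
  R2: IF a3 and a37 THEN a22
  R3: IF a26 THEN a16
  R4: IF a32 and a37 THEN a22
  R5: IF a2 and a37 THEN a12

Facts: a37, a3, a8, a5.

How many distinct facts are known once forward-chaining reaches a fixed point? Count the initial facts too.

6

Round 1 — R2, derive a22.
Round 2 — R1, derive a20.
Closure: {a20, a22, a3, a37, a5, a8} — 6 facts.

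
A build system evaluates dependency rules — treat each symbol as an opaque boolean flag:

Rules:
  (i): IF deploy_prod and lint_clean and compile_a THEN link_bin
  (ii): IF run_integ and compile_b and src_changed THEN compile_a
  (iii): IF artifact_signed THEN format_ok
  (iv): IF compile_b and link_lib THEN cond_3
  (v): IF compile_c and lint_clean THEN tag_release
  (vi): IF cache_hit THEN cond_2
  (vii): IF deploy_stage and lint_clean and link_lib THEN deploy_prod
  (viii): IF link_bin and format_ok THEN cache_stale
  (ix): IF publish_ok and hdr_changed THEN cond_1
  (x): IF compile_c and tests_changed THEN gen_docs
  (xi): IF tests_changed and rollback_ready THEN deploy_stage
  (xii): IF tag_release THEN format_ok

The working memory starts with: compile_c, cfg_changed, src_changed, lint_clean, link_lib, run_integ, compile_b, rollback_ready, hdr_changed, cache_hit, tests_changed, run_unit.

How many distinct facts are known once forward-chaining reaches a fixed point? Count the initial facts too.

22

[1] (ii) [IF run_integ and compile_b and src_changed THEN compile_a]; (iv) [IF compile_b and link_lib THEN cond_3]; (v) [IF compile_c and lint_clean THEN tag_release]; (vi) [IF cache_hit THEN cond_2]; (x) [IF compile_c and tests_changed THEN gen_docs]; (xi) [IF tests_changed and rollback_ready THEN deploy_stage]. ⇒ new: compile_a, cond_3, tag_release, cond_2, gen_docs, deploy_stage.
[2] (vii) [IF deploy_stage and lint_clean and link_lib THEN deploy_prod]; (xii) [IF tag_release THEN format_ok]. ⇒ new: deploy_prod, format_ok.
[3] (i) [IF deploy_prod and lint_clean and compile_a THEN link_bin]. ⇒ new: link_bin.
[4] (viii) [IF link_bin and format_ok THEN cache_stale]. ⇒ new: cache_stale.
Closure: {cache_hit, cache_stale, cfg_changed, compile_a, compile_b, compile_c, cond_2, cond_3, deploy_prod, deploy_stage, format_ok, gen_docs, hdr_changed, link_bin, link_lib, lint_clean, rollback_ready, run_integ, run_unit, src_changed, tag_release, tests_changed} — 22 facts.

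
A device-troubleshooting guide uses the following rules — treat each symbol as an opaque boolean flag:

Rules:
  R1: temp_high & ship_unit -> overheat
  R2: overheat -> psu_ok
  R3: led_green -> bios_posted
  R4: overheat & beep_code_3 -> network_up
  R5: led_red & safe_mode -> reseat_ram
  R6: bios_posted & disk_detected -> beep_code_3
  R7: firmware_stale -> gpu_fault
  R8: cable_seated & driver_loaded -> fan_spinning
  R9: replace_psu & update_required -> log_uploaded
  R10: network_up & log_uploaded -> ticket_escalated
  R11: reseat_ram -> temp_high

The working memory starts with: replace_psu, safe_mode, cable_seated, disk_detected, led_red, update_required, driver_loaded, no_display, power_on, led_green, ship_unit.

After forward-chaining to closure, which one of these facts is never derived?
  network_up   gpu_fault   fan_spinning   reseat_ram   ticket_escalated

gpu_fault

Round 1: R3 [led_green -> bios_posted]; R5 [led_red & safe_mode -> reseat_ram]; R8 [cable_seated & driver_loaded -> fan_spinning]; R9 [replace_psu & update_required -> log_uploaded]. Adds bios_posted, reseat_ram, fan_spinning, log_uploaded.
Round 2: R6 [bios_posted & disk_detected -> beep_code_3]; R11 [reseat_ram -> temp_high]. Adds beep_code_3, temp_high.
Round 3: R1 [temp_high & ship_unit -> overheat]. Adds overheat.
Round 4: R2 [overheat -> psu_ok]; R4 [overheat & beep_code_3 -> network_up]. Adds psu_ok, network_up.
Round 5: R10 [network_up & log_uploaded -> ticket_escalated]. Adds ticket_escalated.
Derived: ticket_escalated (round 5), reseat_ram (round 1), network_up (round 4), fan_spinning (round 1). gpu_fault never appears in any round.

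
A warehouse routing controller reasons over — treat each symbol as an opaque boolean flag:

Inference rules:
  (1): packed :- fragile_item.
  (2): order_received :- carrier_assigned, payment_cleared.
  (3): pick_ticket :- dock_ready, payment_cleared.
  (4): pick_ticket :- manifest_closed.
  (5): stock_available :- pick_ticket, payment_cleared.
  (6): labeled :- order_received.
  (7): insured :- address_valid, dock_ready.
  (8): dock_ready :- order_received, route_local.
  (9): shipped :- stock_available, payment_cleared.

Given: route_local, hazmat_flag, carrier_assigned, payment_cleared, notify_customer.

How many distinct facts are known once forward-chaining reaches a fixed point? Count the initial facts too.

[1] (2) [order_received :- carrier_assigned, payment_cleared.]. ⇒ new: order_received.
[2] (6) [labeled :- order_received.]; (8) [dock_ready :- order_received, route_local.]. ⇒ new: labeled, dock_ready.
[3] (3) [pick_ticket :- dock_ready, payment_cleared.]. ⇒ new: pick_ticket.
[4] (5) [stock_available :- pick_ticket, payment_cleared.]. ⇒ new: stock_available.
[5] (9) [shipped :- stock_available, payment_cleared.]. ⇒ new: shipped.
Closure: {carrier_assigned, dock_ready, hazmat_flag, labeled, notify_customer, order_received, payment_cleared, pick_ticket, route_local, shipped, stock_available} — 11 facts.

11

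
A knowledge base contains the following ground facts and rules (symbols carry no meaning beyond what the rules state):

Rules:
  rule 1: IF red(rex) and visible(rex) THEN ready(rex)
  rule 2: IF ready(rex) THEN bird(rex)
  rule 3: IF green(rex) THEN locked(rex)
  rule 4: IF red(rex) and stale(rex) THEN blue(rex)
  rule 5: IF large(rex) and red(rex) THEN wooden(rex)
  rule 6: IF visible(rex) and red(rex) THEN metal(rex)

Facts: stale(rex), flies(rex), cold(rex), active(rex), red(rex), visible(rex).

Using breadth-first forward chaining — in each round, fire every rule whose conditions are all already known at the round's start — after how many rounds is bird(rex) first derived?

[1] rule 1 [IF red(rex) and visible(rex) THEN ready(rex)]; rule 4 [IF red(rex) and stale(rex) THEN blue(rex)]; rule 6 [IF visible(rex) and red(rex) THEN metal(rex)]. ⇒ new: ready(rex), blue(rex), metal(rex).
[2] rule 2 [IF ready(rex) THEN bird(rex)]. ⇒ new: bird(rex).
bird(rex) first appears in round 2.

2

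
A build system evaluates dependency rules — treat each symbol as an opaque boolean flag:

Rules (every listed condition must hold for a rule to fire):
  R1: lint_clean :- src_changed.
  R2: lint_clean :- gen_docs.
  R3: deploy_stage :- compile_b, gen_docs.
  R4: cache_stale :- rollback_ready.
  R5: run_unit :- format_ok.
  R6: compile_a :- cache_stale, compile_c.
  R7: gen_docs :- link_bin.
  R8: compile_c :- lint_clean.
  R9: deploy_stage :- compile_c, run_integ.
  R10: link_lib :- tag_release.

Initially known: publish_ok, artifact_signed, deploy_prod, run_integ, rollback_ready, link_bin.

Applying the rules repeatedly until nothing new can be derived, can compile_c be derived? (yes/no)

yes

Round 1 — R4, R7, derive cache_stale, gen_docs.
Round 2 — R2, derive lint_clean.
Round 3 — R8, derive compile_c.
Round 4 — R6, R9, derive compile_a, deploy_stage.
compile_c appears in round 3, so it is derivable.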